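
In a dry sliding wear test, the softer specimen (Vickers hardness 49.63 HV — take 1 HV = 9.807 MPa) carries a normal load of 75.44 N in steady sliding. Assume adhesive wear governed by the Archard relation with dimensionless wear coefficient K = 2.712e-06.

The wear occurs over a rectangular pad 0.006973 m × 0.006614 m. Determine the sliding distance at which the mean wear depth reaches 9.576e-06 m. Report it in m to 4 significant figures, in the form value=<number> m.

Intermediate values appear rounded — the algebra runs at full float precision, and one final rounding, at four significant figures.
Hardness H = 49.63 HV × 9.807 MPa/HV = 486.7 MPa = 4.867e+08 Pa.
Contact area A = 0.006973 m × 0.006614 m = 4.612e-05 m².
As SI base values: W = 75.44 N, H = 4.867e+08 Pa, K = 2.712e-06.
Volume at the limit: V_lim = h_lim·A = 9.576e-06 · 4.612e-05 = 4.416e-10 m³.
Inverting, life L = V_lim·H/(K·W) = 4.416e-10 · 4.867e+08 / (2.712e-06 · 75.44) = 1051 m.

value=1051 m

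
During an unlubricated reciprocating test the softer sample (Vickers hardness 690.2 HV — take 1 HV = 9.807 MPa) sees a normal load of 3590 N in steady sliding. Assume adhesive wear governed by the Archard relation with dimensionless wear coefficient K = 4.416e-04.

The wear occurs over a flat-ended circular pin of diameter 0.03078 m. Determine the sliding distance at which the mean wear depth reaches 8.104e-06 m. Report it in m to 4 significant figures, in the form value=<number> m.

value=25.75 m

The algebra keeps full precision, and displayed values are rounded. Rounded once at the end, at 4 significant digits.
Convert: Hardness H = 690.2 HV × 9.807 MPa/HV = 6769 MPa = 6.769e+09 Pa.
Convert: Contact area A = π·d²/4 = π·(0.03078 m)²/4 = 7.441e-04 m².
Working in SI base units: W = 3590 N, H = 6.769e+09 Pa, K = 4.416e-04.
Limit volume V_lim = h_lim·A = 8.104e-06 · 7.441e-04 = 6.030e-09 m³.
Sliding life L = V_lim·H/(K·W) = 6.030e-09 · 6.769e+09 / (4.416e-04 · 3590) = 25.75 m.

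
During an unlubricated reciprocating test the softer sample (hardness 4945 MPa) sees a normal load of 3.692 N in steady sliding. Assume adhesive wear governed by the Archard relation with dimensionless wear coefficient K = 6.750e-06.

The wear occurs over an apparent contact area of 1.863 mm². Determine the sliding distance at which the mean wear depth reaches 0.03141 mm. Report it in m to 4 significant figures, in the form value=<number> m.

value=1.161e+04 m

Intermediates are displayed rounded; every step maintains full precision; rounded just once: four significant digits.
Convert: Hardness H = 4945 MPa = 4.945e+09 Pa.
Convert: Contact area A = 1.863 mm² = 1.863e-06 m².
Convert: Depth limit h_lim = 0.03141 mm = 3.141e-05 m.
As SI base values: W = 3.692 N, H = 4.945e+09 Pa, K = 6.750e-06.
Limit volume V_lim = h_lim·A = 3.141e-05 · 1.863e-06 = 5.852e-11 m³.
So the life L = V_lim·H/(K·W) = 5.852e-11 · 4.945e+09 / (6.750e-06 · 3.692) = 1.161e+04 m.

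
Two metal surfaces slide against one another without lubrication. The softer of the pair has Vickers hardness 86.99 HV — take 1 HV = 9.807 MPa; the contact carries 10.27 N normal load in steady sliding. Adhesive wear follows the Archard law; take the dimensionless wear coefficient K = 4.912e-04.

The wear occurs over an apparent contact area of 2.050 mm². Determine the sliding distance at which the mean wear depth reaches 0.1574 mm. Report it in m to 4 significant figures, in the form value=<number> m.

Intermediate values appear rounded, and all working math runs at exact precision. Rounded once at the end: four significant digits.
Hardness H = 86.99 HV × 9.807 MPa/HV = 853.1 MPa = 8.531e+08 Pa.
Contact area A = 2.050 mm² = 2.050e-06 m².
Depth limit h_lim = 0.1574 mm = 1.574e-04 m.
Collected in SI base units: W = 10.27 N, H = 8.531e+08 Pa, K = 4.912e-04.
Allowed volume V_lim = h_lim·A = 1.574e-04 · 2.050e-06 = 3.227e-10 m³.
Thus life L = V_lim·H/(K·W) = 3.227e-10 · 8.531e+08 / (4.912e-04 · 10.27) = 54.57 m.

value=54.57 m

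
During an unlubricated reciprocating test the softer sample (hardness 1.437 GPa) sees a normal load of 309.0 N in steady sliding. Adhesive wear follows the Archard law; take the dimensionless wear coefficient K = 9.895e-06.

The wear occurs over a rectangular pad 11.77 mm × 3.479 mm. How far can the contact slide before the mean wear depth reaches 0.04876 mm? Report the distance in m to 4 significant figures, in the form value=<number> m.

All working math holds full float precision; shown intermediates are rounded, and rounded once at the end: 4 significant figures.
Convert: Hardness H = 1.437 GPa = 1.437e+09 Pa.
Convert: Pad sides 11.77 mm × 3.479 mm = 0.01177 m × 0.003479 m. Contact area A = 0.01177 m × 0.003479 m = 4.095e-05 m².
Convert: Depth limit h_lim = 0.04876 mm = 4.876e-05 m.
Restated in SI base units: W = 309.0 N, H = 1.437e+09 Pa, K = 9.895e-06.
Allowed volume V_lim = h_lim·A = 4.876e-05 · 4.095e-05 = 1.997e-09 m³.
Inverting, life L = V_lim·H/(K·W) = 1.997e-09 · 1.437e+09 / (9.895e-06 · 309.0) = 938.4 m.

value=938.4 m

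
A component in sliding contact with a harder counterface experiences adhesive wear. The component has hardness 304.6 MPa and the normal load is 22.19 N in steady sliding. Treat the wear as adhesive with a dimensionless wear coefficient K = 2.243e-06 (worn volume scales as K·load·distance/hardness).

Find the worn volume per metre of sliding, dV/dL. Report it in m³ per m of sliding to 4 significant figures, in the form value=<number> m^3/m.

value=1.634e-13 m^3/m

Intermediate values are shown rounded; the computation maintains full precision. Rounded once at the end: 4 significant figures.
Hardness H = 304.6 MPa = 3.046e+08 Pa.
SI base units throughout: W = 22.19 N, H = 3.046e+08 Pa, K = 2.243e-06.
Wear rate dV/dL = K·W/H, per unit distance: 2.243e-06 · 22.19 / 3.046e+08 = 1.634e-13 m³/m.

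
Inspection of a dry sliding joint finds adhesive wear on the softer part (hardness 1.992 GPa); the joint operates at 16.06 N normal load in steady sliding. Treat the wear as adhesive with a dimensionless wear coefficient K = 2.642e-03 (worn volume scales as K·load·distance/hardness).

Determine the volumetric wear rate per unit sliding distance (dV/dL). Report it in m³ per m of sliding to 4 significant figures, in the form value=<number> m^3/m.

The algebra maintains full precision. The intermediates are shown rounded. Rounded just once: four significant figures.
Hardness H = 1.992 GPa = 1.992e+09 Pa.
In SI base units, W = 16.06 N, H = 1.992e+09 Pa, K = 2.642e-03.
Volumetric rate dV/dL = K·W/H, per unit distance: 2.642e-03 · 16.06 / 1.992e+09 = 2.130e-11 m³/m.

value=2.130e-11 m^3/m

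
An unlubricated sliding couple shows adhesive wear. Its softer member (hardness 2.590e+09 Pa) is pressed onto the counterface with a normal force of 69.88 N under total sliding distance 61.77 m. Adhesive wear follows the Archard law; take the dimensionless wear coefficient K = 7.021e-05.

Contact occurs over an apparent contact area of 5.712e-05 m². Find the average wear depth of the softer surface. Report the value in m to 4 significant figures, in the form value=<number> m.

value=2.049e-06 m

Each operation keeps exact precision; intermediates appear rounded, and rounded just once to four significant digits.
In SI base units, W = 69.88 N, H = 2.590e+09 Pa, K = 7.021e-05.
Archard volume V = K·W·L/H = 7.021e-05 · 69.88 · 61.77 / 2.590e+09 = 1.170e-10 m³.
Mean depth h = V/A = 1.170e-10 / 5.712e-05 = 2.049e-06 m.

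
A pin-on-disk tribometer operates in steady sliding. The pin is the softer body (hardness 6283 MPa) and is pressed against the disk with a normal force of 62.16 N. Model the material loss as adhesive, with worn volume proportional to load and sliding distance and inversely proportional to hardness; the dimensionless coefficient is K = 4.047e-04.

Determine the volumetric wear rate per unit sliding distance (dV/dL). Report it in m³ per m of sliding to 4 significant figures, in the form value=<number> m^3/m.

value=4.004e-12 m^3/m

Every step runs at full precision; the intermediates are shown rounded, and rounded once at the end to 4 significant figures.
Hardness H = 6283 MPa = 6.283e+09 Pa.
In SI base units, W = 62.16 N, H = 6.283e+09 Pa, K = 4.047e-04.
Rate of wear dV/dL = K·W/H: 4.047e-04 · 62.16 / 6.283e+09 = 4.004e-12 m³/m.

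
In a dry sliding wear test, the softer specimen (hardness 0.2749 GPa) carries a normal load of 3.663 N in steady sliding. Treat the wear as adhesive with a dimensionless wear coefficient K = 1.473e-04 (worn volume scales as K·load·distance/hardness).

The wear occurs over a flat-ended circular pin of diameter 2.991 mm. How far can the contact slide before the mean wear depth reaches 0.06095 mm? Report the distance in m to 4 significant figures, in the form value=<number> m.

value=218.2 m

Intermediates are printed rounded, and all working math keeps full precision; a single final rounding to four significant digits.
Hardness H = 0.2749 GPa = 2.749e+08 Pa.
Pin diameter d = 2.991 mm = 0.002991 m. Contact area A = π·d²/4 = π·(0.002991 m)²/4 = 7.026e-06 m².
Depth limit h_lim = 0.06095 mm = 6.095e-05 m.
Working in SI base units: W = 3.663 N, H = 2.749e+08 Pa, K = 1.473e-04.
Limit volume V_lim = h_lim·A = 6.095e-05 · 7.026e-06 = 4.282e-10 m³.
Inverting, life L = V_lim·H/(K·W) = 4.282e-10 · 2.749e+08 / (1.473e-04 · 3.663) = 218.2 m.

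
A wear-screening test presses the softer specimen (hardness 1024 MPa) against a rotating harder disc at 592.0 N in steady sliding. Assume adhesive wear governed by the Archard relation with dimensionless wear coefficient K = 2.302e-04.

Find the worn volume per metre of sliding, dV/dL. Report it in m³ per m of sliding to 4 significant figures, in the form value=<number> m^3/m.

value=1.331e-10 m^3/m

The computation holds exact precision. Displayed values are rounded; one final rounding: 4 significant digits.
Hardness H = 1024 MPa = 1.024e+09 Pa.
As SI base values: W = 592.0 N, H = 1.024e+09 Pa, K = 2.302e-04.
Wear rate dV/dL = K·W/H (independent of L): 2.302e-04 · 592.0 / 1.024e+09 = 1.331e-10 m³/m.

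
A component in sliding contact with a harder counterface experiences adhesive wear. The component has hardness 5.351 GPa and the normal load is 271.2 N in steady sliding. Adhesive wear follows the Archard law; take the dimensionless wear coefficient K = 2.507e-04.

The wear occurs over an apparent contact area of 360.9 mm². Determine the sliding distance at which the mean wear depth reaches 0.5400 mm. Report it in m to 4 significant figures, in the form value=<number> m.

The algebra runs at full float precision; intermediates appear rounded; one final rounding, at 4 significant figures.
Hardness H = 5.351 GPa = 5.351e+09 Pa.
Contact area A = 360.9 mm² = 3.609e-04 m².
Depth limit h_lim = 0.5400 mm = 5.400e-04 m.
In SI base units, W = 271.2 N, H = 5.351e+09 Pa, K = 2.507e-04.
Limit volume V_lim = h_lim·A = 5.400e-04 · 3.609e-04 = 1.949e-07 m³.
Thus life L = V_lim·H/(K·W) = 1.949e-07 · 5.351e+09 / (2.507e-04 · 271.2) = 1.534e+04 m.

value=1.534e+04 m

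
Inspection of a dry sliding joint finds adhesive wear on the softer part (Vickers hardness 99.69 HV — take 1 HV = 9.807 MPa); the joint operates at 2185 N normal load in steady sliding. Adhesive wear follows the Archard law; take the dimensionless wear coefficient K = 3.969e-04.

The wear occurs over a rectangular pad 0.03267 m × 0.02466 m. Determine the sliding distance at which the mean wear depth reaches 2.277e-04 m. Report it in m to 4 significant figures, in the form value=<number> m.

value=206.8 m

Quoted intermediates are rounded. All arithmetic maintains full float precision — rounded just once, at 4 significant digits.
Hardness H = 99.69 HV × 9.807 MPa/HV = 977.7 MPa = 9.777e+08 Pa.
Contact area A = 0.03267 m × 0.02466 m = 8.056e-04 m².
Restated in SI base units: W = 2185 N, H = 9.777e+08 Pa, K = 3.969e-04.
Allowed volume V_lim = h_lim·A = 2.277e-04 · 8.056e-04 = 1.834e-07 m³.
Inverting, life L = V_lim·H/(K·W) = 1.834e-07 · 9.777e+08 / (3.969e-04 · 2185) = 206.8 m.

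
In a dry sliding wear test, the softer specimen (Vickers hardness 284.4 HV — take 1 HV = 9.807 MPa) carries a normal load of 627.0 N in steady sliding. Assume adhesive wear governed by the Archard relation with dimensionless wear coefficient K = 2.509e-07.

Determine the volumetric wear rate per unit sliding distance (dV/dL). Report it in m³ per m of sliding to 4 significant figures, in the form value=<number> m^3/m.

value=5.640e-14 m^3/m

All working math runs at full precision — intermediates appear rounded; one final rounding, at 4 significant digits.
Hardness H = 284.4 HV × 9.807 MPa/HV = 2789 MPa = 2.789e+09 Pa.
Expressed in SI base units: W = 627.0 N, H = 2.789e+09 Pa, K = 2.509e-07.
Rate of wear dV/dL = K·W/H (independent of L): 2.509e-07 · 627.0 / 2.789e+09 = 5.640e-14 m³/m.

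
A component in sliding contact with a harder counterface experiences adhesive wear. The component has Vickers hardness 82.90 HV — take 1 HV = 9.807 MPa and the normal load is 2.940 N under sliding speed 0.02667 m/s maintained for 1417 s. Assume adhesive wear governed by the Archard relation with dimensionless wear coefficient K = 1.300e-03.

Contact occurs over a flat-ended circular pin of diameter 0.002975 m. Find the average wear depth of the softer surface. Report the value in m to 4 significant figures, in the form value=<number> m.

All working math runs at full float precision, and intermediate values are displayed rounded; rounded just once to 4 significant digits.
Convert: Distance covered L = v·t = 0.02667 m/s × 1417 s = 37.79 m.
Convert: Hardness H = 82.90 HV × 9.807 MPa/HV = 813.0 MPa = 8.130e+08 Pa.
Convert: Contact area A = π·d²/4 = π·(0.002975 m)²/4 = 6.951e-06 m².
SI base units throughout: W = 2.940 N, H = 8.130e+08 Pa, K = 1.300e-03.
By Archard's law, V = K·W·L/H = 1.300e-03 · 2.940 · 37.79 / 8.130e+08 = 1.777e-10 m³.
Mean wear depth h = V/A = 1.777e-10 / 6.951e-06 = 2.556e-05 m.

value=2.556e-05 m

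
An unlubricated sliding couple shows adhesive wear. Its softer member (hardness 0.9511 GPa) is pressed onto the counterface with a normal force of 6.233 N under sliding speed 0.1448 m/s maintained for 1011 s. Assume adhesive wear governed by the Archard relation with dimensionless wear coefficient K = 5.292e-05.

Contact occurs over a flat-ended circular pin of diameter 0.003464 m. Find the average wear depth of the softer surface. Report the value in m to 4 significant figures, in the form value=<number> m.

value=5.387e-06 m

Intermediate values are shown rounded; all working math holds full precision — rounded just once, at four significant figures.
Distance L = v·t = 0.1448 m/s × 1011 s = 146.4 m.
Hardness H = 0.9511 GPa = 9.511e+08 Pa.
Contact area A = π·d²/4 = π·(0.003464 m)²/4 = 9.424e-06 m².
SI base units throughout: W = 6.233 N, H = 9.511e+08 Pa, K = 5.292e-05.
Archard volume V = K·W·L/H = 5.292e-05 · 6.233 · 146.4 / 9.511e+08 = 5.077e-11 m³.
Mean depth h = V/A = 5.077e-11 / 9.424e-06 = 5.387e-06 m.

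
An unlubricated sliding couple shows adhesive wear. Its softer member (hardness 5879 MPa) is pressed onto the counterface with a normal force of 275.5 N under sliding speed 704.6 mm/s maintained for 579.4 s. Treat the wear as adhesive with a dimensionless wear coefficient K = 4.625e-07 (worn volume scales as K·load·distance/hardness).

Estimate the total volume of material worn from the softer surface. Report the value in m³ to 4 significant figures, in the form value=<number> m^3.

value=8.848e-12 m^3

The algebra keeps full float precision; printed values are rounded. Rounded once at the end: four significant figures.
Sliding speed v = 704.6 mm/s = 0.7046 m/s. Distance covered L = v·t = 0.7046 m/s × 579.4 s = 408.2 m.
Hardness H = 5879 MPa = 5.879e+09 Pa.
Collected in SI base units: W = 275.5 N, H = 5.879e+09 Pa, K = 4.625e-07.
The Archard volume V = K·W·L/H = 4.625e-07 · 275.5 · 408.2 / 5.879e+09 = 8.848e-12 m³.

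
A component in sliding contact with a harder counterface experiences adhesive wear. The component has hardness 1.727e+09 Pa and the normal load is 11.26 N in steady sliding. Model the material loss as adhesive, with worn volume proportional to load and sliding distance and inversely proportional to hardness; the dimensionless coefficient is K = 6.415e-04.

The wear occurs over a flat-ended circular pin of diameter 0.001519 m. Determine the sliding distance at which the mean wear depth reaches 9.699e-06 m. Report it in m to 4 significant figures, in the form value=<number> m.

value=4.202 m

Quoted intermediates are rounded. All working math maintains exact precision; one last rounding: 4 significant digits.
Contact area A = π·d²/4 = π·(0.001519 m)²/4 = 1.812e-06 m².
Collected in SI base units: W = 11.26 N, H = 1.727e+09 Pa, K = 6.415e-04.
Limit volume V_lim = h_lim·A = 9.699e-06 · 1.812e-06 = 1.758e-11 m³.
Sliding life L = V_lim·H/(K·W) = 1.758e-11 · 1.727e+09 / (6.415e-04 · 11.26) = 4.202 m.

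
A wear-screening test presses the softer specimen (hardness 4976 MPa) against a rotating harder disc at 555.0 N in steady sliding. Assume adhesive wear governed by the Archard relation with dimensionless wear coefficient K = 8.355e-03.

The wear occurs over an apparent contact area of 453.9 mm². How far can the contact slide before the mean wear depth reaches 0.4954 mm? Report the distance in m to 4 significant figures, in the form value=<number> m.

Displayed values are rounded — all arithmetic keeps full float precision; rounded just once to 4 significant figures.
Hardness H = 4976 MPa = 4.976e+09 Pa.
Contact area A = 453.9 mm² = 4.539e-04 m².
Depth limit h_lim = 0.4954 mm = 4.954e-04 m.
Collected in SI base units: W = 555.0 N, H = 4.976e+09 Pa, K = 8.355e-03.
At the depth limit, V_lim = h_lim·A = 4.954e-04 · 4.539e-04 = 2.249e-07 m³.
So the life L = V_lim·H/(K·W) = 2.249e-07 · 4.976e+09 / (8.355e-03 · 555.0) = 241.3 m.

value=241.3 m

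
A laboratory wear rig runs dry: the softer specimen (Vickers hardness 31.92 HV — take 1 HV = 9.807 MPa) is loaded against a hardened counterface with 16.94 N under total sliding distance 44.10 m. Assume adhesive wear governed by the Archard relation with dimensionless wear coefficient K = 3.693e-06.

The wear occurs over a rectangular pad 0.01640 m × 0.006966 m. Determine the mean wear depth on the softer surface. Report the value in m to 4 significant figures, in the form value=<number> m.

value=7.714e-08 m

The computation maintains full precision. Intermediates are shown rounded. Rounded just once, at four significant digits.
Convert: Hardness H = 31.92 HV × 9.807 MPa/HV = 313.0 MPa = 3.130e+08 Pa.
Convert: Contact area A = 0.01640 m × 0.006966 m = 1.142e-04 m².
Working in SI base units: W = 16.94 N, H = 3.130e+08 Pa, K = 3.693e-06.
Archard relation: V = K·W·L/H = 3.693e-06 · 16.94 · 44.10 / 3.130e+08 = 8.813e-12 m³.
Wear depth h = V/A = 8.813e-12 / 1.142e-04 = 7.714e-08 m.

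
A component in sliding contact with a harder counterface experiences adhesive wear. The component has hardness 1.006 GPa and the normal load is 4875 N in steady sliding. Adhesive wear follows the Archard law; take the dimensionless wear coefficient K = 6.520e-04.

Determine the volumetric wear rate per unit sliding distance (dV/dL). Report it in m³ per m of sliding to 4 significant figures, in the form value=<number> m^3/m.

value=3.160e-09 m^3/m

Every step keeps full float precision — intermediates are displayed rounded. Rounded once at the end, at 4 significant digits.
Convert: Hardness H = 1.006 GPa = 1.006e+09 Pa.
In SI base units: W = 4875 N, H = 1.006e+09 Pa, K = 6.520e-04.
Sliding wear rate dV/dL = K·W/H, per unit distance: 6.520e-04 · 4875 / 1.006e+09 = 3.160e-09 m³/m.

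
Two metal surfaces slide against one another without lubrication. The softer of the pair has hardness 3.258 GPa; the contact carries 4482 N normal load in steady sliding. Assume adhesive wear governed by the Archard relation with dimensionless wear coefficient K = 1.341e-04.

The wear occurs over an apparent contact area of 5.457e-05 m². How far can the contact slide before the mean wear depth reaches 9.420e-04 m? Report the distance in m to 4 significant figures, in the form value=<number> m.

value=278.6 m

The intermediates are shown rounded; all arithmetic carries full precision. Rounded just once: four significant figures.
Hardness H = 3.258 GPa = 3.258e+09 Pa.
SI base units throughout: W = 4482 N, H = 3.258e+09 Pa, K = 1.341e-04.
Allowed volume V_lim = h_lim·A = 9.420e-04 · 5.457e-05 = 5.140e-08 m³.
Thus life L = V_lim·H/(K·W) = 5.140e-08 · 3.258e+09 / (1.341e-04 · 4482) = 278.6 m.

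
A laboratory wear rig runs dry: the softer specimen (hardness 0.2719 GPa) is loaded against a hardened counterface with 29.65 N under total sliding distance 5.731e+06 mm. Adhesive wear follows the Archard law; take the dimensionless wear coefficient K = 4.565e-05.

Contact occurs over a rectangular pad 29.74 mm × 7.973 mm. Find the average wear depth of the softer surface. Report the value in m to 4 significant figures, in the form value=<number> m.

Intermediates are shown rounded; each operation holds full float precision — one final rounding to 4 significant digits.
Convert: Path length L = 5.731e+06 mm = 5731 m.
Convert: Hardness H = 0.2719 GPa = 2.719e+08 Pa.
Convert: Pad sides 29.74 mm × 7.973 mm = 0.02974 m × 0.007973 m. Contact area A = 0.02974 m × 0.007973 m = 2.371e-04 m².
Working in SI base units: W = 29.65 N, H = 2.719e+08 Pa, K = 4.565e-05.
Worn volume V = K·W·L/H = 4.565e-05 · 29.65 · 5731 / 2.719e+08 = 2.853e-08 m³.
Mean wear depth h = V/A = 2.853e-08 / 2.371e-04 = 1.203e-04 m.

value=1.203e-04 m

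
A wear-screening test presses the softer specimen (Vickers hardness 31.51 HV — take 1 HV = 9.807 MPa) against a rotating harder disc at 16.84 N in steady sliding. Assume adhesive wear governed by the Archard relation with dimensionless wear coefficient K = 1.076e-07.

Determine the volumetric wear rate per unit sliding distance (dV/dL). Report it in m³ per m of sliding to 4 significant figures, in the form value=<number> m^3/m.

value=5.864e-15 m^3/m

Intermediate values appear rounded — all arithmetic maintains exact precision; one last rounding: 4 significant digits.
Hardness H = 31.51 HV × 9.807 MPa/HV = 309.0 MPa = 3.090e+08 Pa.
In SI base units: W = 16.84 N, H = 3.090e+08 Pa, K = 1.076e-07.
Sliding wear rate dV/dL = K·W/H (independent of L): 1.076e-07 · 16.84 / 3.090e+08 = 5.864e-15 m³/m.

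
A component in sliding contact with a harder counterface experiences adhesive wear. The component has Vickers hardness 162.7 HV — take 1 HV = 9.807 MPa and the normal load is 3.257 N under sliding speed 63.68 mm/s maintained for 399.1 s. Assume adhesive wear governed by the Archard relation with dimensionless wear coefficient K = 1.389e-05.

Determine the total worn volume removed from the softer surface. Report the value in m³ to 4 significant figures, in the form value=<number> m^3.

Every step keeps full float precision — intermediates are shown rounded; one final rounding, at 4 significant digits.
Sliding speed v = 63.68 mm/s = 0.06368 m/s. Distance L = v·t = 0.06368 m/s × 399.1 s = 25.41 m.
Hardness H = 162.7 HV × 9.807 MPa/HV = 1596 MPa = 1.596e+09 Pa.
Expressed in SI base units: W = 3.257 N, H = 1.596e+09 Pa, K = 1.389e-05.
Archard relation: V = K·W·L/H = 1.389e-05 · 3.257 · 25.41 / 1.596e+09 = 7.206e-13 m³.

value=7.206e-13 m^3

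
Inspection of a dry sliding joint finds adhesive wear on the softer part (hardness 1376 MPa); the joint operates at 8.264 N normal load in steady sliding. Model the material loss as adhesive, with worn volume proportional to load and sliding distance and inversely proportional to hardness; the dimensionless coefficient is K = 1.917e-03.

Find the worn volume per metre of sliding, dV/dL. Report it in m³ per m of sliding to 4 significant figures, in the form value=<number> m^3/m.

value=1.151e-11 m^3/m

Intermediate values are displayed rounded, and each operation holds exact precision — one last rounding, at four significant digits.
Hardness H = 1376 MPa = 1.376e+09 Pa.
SI base units throughout: W = 8.264 N, H = 1.376e+09 Pa, K = 1.917e-03.
Wear rate dV/dL = K·W/H, per unit distance: 1.917e-03 · 8.264 / 1.376e+09 = 1.151e-11 m³/m.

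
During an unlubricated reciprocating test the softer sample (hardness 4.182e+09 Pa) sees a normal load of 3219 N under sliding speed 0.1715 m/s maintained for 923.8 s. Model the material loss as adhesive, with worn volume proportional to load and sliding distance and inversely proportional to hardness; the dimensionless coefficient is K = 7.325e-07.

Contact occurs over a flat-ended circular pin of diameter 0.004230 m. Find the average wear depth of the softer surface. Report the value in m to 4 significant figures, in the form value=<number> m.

Intermediate values appear rounded — all working math keeps full float precision, and rounded once at the end, at 4 significant figures.
Convert: Sliding distance L = v·t = 0.1715 m/s × 923.8 s = 158.4 m.
Convert: Contact area A = π·d²/4 = π·(0.004230 m)²/4 = 1.405e-05 m².
Collected in SI base units: W = 3219 N, H = 4.182e+09 Pa, K = 7.325e-07.
Wear volume V = K·W·L/H = 7.325e-07 · 3219 · 158.4 / 4.182e+09 = 8.933e-11 m³.
Mean depth h = V/A = 8.933e-11 / 1.405e-05 = 6.356e-06 m.

value=6.356e-06 m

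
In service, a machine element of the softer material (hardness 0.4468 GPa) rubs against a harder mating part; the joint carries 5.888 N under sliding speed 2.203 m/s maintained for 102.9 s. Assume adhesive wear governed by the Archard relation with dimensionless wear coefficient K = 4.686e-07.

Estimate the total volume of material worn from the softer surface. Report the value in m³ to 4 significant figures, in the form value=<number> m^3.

Printed values are rounded, and all working math keeps exact precision, and rounded once at the end: four significant digits.
Path length L = v·t = 2.203 m/s × 102.9 s = 226.7 m.
Hardness H = 0.4468 GPa = 4.468e+08 Pa.
Expressed in SI base units: W = 5.888 N, H = 4.468e+08 Pa, K = 4.686e-07.
By Archard's law, V = K·W·L/H = 4.686e-07 · 5.888 · 226.7 / 4.468e+08 = 1.400e-12 m³.

value=1.400e-12 m^3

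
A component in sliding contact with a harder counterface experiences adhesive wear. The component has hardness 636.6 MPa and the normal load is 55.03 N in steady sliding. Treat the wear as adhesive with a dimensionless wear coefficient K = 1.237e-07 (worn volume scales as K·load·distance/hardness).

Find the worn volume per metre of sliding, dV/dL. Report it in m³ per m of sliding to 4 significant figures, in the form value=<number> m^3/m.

Intermediates are shown rounded. Every step holds full precision — one last rounding: 4 significant digits.
Convert: Hardness H = 636.6 MPa = 6.366e+08 Pa.
In SI base units, W = 55.03 N, H = 6.366e+08 Pa, K = 1.237e-07.
Wear rate dV/dL = K·W/H: 1.237e-07 · 55.03 / 6.366e+08 = 1.069e-14 m³/m.

value=1.069e-14 m^3/m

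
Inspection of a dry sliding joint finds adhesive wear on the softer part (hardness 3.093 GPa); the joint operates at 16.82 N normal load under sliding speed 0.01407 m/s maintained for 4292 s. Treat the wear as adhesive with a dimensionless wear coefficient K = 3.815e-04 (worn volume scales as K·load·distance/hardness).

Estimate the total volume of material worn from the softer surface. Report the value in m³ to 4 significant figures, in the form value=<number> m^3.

value=1.253e-10 m^3

Each operation holds full float precision — the intermediates appear rounded. Rounded just once to four significant figures.
Convert: Sliding distance L = v·t = 0.01407 m/s × 4292 s = 60.39 m.
Convert: Hardness H = 3.093 GPa = 3.093e+09 Pa.
Restated in SI base units: W = 16.82 N, H = 3.093e+09 Pa, K = 3.815e-04.
Wear volume V = K·W·L/H = 3.815e-04 · 16.82 · 60.39 / 3.093e+09 = 1.253e-10 m³.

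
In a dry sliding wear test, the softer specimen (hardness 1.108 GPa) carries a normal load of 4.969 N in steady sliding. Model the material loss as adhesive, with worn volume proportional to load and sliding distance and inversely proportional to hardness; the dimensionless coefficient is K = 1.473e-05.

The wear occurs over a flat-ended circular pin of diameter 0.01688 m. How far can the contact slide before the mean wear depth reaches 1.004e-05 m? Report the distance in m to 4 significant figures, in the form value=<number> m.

value=3.401e+04 m

The intermediates appear rounded; all working math holds exact precision, and rounded once at the end to 4 significant digits.
Convert: Hardness H = 1.108 GPa = 1.108e+09 Pa.
Convert: Contact area A = π·d²/4 = π·(0.01688 m)²/4 = 2.238e-04 m².
As SI base values: W = 4.969 N, H = 1.108e+09 Pa, K = 1.473e-05.
Allowed volume V_lim = h_lim·A = 1.004e-05 · 2.238e-04 = 2.247e-09 m³.
Life L = V_lim·H/(K·W) = 2.247e-09 · 1.108e+09 / (1.473e-05 · 4.969) = 3.401e+04 m.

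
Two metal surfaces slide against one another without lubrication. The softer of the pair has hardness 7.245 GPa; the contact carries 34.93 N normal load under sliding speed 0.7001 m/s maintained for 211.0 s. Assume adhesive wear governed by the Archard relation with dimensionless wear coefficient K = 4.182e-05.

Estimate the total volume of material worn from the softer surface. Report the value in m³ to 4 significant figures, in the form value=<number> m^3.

Each operation runs at full float precision — displayed values are rounded; one final rounding, at four significant digits.
Distance covered L = v·t = 0.7001 m/s × 211.0 s = 147.7 m.
Hardness H = 7.245 GPa = 7.245e+09 Pa.
In SI base units: W = 34.93 N, H = 7.245e+09 Pa, K = 4.182e-05.
Worn volume V = K·W·L/H = 4.182e-05 · 34.93 · 147.7 / 7.245e+09 = 2.978e-11 m³.

value=2.978e-11 m^3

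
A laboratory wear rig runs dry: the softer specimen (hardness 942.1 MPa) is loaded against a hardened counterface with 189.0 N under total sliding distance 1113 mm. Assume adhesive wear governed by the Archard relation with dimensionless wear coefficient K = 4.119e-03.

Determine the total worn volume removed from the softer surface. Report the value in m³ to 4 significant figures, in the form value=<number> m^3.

value=9.197e-10 m^3

All arithmetic runs at full float precision. Quoted intermediates are rounded, and one last rounding, at 4 significant figures.
Sliding distance L = 1113 mm = 1.113 m.
Hardness H = 942.1 MPa = 9.421e+08 Pa.
Collected in SI base units: W = 189.0 N, H = 9.421e+08 Pa, K = 4.119e-03.
Wear volume V = K·W·L/H = 4.119e-03 · 189.0 · 1.113 / 9.421e+08 = 9.197e-10 m³.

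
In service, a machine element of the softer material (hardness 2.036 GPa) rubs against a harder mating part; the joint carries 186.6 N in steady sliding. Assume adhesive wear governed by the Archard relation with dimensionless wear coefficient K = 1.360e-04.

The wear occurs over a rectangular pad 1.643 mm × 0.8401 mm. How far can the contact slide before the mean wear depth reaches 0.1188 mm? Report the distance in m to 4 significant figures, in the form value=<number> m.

All working math maintains exact precision; the intermediates are displayed rounded; rounded once at the end, at four significant digits.
Hardness H = 2.036 GPa = 2.036e+09 Pa.
Pad sides 1.643 mm × 0.8401 mm = 1.643e-03 m × 8.401e-04 m. Contact area A = 1.643e-03 m × 8.401e-04 m = 1.380e-06 m².
Depth limit h_lim = 0.1188 mm = 1.188e-04 m.
Restated in SI base units: W = 186.6 N, H = 2.036e+09 Pa, K = 1.360e-04.
Allowed volume V_lim = h_lim·A = 1.188e-04 · 1.380e-06 = 1.640e-10 m³.
Life L = V_lim·H/(K·W) = 1.640e-10 · 2.036e+09 / (1.360e-04 · 186.6) = 13.16 m.

value=13.16 m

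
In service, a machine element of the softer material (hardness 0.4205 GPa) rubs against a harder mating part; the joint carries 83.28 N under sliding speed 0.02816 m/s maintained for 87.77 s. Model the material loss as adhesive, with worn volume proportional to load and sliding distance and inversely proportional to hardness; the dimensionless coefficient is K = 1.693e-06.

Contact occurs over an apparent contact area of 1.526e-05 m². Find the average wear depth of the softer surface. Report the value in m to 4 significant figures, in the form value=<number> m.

value=5.431e-08 m

Intermediate values are displayed rounded — all working math runs at full precision; rounded once at the end, at four significant figures.
Convert: Total distance L = v·t = 0.02816 m/s × 87.77 s = 2.472 m.
Convert: Hardness H = 0.4205 GPa = 4.205e+08 Pa.
SI base units throughout: W = 83.28 N, H = 4.205e+08 Pa, K = 1.693e-06.
Wear volume V = K·W·L/H = 1.693e-06 · 83.28 · 2.472 / 4.205e+08 = 8.287e-13 m³.
Mean wear depth h = V/A = 8.287e-13 / 1.526e-05 = 5.431e-08 m.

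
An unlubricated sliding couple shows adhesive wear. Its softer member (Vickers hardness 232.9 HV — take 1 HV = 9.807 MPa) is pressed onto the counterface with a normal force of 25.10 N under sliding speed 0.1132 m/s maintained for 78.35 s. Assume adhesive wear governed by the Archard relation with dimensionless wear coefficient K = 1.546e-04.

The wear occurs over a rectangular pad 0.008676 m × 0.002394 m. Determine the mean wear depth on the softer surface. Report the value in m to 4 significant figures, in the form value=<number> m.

value=7.255e-07 m

Intermediate values are displayed rounded — the computation holds exact precision; one final rounding to four significant digits.
Total distance L = v·t = 0.1132 m/s × 78.35 s = 8.869 m.
Hardness H = 232.9 HV × 9.807 MPa/HV = 2284 MPa = 2.284e+09 Pa.
Contact area A = 0.008676 m × 0.002394 m = 2.077e-05 m².
SI base units throughout: W = 25.10 N, H = 2.284e+09 Pa, K = 1.546e-04.
Apply Archard: V = K·W·L/H = 1.546e-04 · 25.10 · 8.869 / 2.284e+09 = 1.507e-11 m³.
Wear depth h = V/A = 1.507e-11 / 2.077e-05 = 7.255e-07 m.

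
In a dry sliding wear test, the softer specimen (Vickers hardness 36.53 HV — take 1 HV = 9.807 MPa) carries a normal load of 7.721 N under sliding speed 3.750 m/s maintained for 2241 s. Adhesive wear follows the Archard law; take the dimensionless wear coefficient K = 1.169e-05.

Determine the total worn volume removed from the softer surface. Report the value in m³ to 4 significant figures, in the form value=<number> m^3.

All arithmetic maintains exact precision. Intermediate values are displayed rounded; rounded once at the end to 4 significant figures.
Distance covered L = v·t = 3.750 m/s × 2241 s = 8404 m.
Hardness H = 36.53 HV × 9.807 MPa/HV = 358.2 MPa = 3.582e+08 Pa.
Working in SI base units: W = 7.721 N, H = 3.582e+08 Pa, K = 1.169e-05.
Wear volume V = K·W·L/H = 1.169e-05 · 7.721 · 8404 / 3.582e+08 = 2.117e-09 m³.

value=2.117e-09 m^3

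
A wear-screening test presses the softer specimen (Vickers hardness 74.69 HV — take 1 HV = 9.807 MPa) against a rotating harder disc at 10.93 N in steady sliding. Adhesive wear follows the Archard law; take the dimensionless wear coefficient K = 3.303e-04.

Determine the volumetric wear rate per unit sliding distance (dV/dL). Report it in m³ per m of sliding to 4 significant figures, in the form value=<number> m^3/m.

Intermediate values are displayed rounded; the algebra holds full precision. Rounded once at the end to four significant figures.
Convert: Hardness H = 74.69 HV × 9.807 MPa/HV = 732.5 MPa = 7.325e+08 Pa.
Collected in SI base units: W = 10.93 N, H = 7.325e+08 Pa, K = 3.303e-04.
The wear rate dV/dL = K·W/H (no L dependence): 3.303e-04 · 10.93 / 7.325e+08 = 4.929e-12 m³/m.

value=4.929e-12 m^3/m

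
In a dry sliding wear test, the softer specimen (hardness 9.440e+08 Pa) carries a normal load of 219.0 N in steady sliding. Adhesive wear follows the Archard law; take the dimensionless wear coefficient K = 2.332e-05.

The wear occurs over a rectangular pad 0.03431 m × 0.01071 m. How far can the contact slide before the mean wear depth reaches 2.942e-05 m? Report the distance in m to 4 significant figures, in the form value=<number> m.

Intermediates are printed rounded; the algebra keeps full float precision — a single final rounding to 4 significant figures.
Contact area A = 0.03431 m × 0.01071 m = 3.675e-04 m².
In SI base units, W = 219.0 N, H = 9.440e+08 Pa, K = 2.332e-05.
Wearable volume V_lim = h_lim·A = 2.942e-05 · 3.675e-04 = 1.081e-08 m³.
Thus life L = V_lim·H/(K·W) = 1.081e-08 · 9.440e+08 / (2.332e-05 · 219.0) = 1998 m.

value=1998 m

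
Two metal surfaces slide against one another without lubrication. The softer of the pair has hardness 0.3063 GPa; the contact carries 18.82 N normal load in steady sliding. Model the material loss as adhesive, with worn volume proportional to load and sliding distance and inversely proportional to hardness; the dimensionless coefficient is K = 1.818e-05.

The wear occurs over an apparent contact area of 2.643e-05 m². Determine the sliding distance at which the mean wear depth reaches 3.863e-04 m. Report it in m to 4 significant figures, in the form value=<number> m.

Every step keeps exact precision; intermediates are displayed rounded; one last rounding to 4 significant figures.
Convert: Hardness H = 0.3063 GPa = 3.063e+08 Pa.
Collected in SI base units: W = 18.82 N, H = 3.063e+08 Pa, K = 1.818e-05.
Allowed volume V_lim = h_lim·A = 3.863e-04 · 2.643e-05 = 1.021e-08 m³.
Sliding life L = V_lim·H/(K·W) = 1.021e-08 · 3.063e+08 / (1.818e-05 · 18.82) = 9140 m.

value=9140 m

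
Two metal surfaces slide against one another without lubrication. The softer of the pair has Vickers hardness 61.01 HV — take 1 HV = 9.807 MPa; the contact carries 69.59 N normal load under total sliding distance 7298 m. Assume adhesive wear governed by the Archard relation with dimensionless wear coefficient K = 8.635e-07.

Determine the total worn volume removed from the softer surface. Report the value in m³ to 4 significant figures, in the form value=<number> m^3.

value=7.330e-10 m^3

The algebra holds exact precision, and the intermediates are shown rounded, and a lone final rounding to four significant figures.
Convert: Hardness H = 61.01 HV × 9.807 MPa/HV = 598.3 MPa = 5.983e+08 Pa.
Working in SI base units: W = 69.59 N, H = 5.983e+08 Pa, K = 8.635e-07.
Archard relation: V = K·W·L/H = 8.635e-07 · 69.59 · 7298 / 5.983e+08 = 7.330e-10 m³.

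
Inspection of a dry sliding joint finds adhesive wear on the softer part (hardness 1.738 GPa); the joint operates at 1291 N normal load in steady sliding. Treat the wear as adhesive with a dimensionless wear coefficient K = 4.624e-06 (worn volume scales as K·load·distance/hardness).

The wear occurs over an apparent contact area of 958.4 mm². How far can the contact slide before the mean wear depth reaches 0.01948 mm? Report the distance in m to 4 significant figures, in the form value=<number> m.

value=5436 m

Intermediate values are displayed rounded — the algebra keeps full float precision. Rounded once at the end: four significant figures.
Convert: Hardness H = 1.738 GPa = 1.738e+09 Pa.
Convert: Contact area A = 958.4 mm² = 9.584e-04 m².
Convert: Depth limit h_lim = 0.01948 mm = 1.948e-05 m.
In SI base units, W = 1291 N, H = 1.738e+09 Pa, K = 4.624e-06.
Wearable volume V_lim = h_lim·A = 1.948e-05 · 9.584e-04 = 1.867e-08 m³.
Life L = V_lim·H/(K·W) = 1.867e-08 · 1.738e+09 / (4.624e-06 · 1291) = 5436 m.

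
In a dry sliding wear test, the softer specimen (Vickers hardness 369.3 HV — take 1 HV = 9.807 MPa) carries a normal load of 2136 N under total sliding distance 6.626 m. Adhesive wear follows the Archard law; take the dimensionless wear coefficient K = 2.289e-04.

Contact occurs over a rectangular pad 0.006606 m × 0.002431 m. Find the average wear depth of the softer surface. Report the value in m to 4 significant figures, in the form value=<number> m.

value=5.570e-05 m

The algebra holds full precision — shown intermediates are rounded, and a lone final rounding to four significant figures.
Hardness H = 369.3 HV × 9.807 MPa/HV = 3622 MPa = 3.622e+09 Pa.
Contact area A = 0.006606 m × 0.002431 m = 1.606e-05 m².
In SI base units, W = 2136 N, H = 3.622e+09 Pa, K = 2.289e-04.
Archard relation: V = K·W·L/H = 2.289e-04 · 2136 · 6.626 / 3.622e+09 = 8.945e-10 m³.
Wear depth h = V/A = 8.945e-10 / 1.606e-05 = 5.570e-05 m.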